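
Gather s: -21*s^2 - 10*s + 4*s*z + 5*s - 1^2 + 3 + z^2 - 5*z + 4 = -21*s^2 + s*(4*z - 5) + z^2 - 5*z + 6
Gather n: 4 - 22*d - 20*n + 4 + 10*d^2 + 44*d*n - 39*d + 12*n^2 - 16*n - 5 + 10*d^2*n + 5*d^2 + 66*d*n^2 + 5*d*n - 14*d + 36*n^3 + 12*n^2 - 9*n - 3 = 15*d^2 - 75*d + 36*n^3 + n^2*(66*d + 24) + n*(10*d^2 + 49*d - 45)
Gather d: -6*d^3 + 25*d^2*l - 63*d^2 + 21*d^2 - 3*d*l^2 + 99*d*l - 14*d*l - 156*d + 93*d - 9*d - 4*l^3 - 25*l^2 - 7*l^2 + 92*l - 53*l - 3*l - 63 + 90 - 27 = -6*d^3 + d^2*(25*l - 42) + d*(-3*l^2 + 85*l - 72) - 4*l^3 - 32*l^2 + 36*l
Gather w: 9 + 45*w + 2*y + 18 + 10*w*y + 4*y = w*(10*y + 45) + 6*y + 27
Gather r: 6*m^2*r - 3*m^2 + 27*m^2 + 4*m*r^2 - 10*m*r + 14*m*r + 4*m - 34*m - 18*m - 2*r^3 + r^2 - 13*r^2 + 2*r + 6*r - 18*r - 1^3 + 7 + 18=24*m^2 - 48*m - 2*r^3 + r^2*(4*m - 12) + r*(6*m^2 + 4*m - 10) + 24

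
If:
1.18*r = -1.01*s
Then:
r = -0.855932203389831*s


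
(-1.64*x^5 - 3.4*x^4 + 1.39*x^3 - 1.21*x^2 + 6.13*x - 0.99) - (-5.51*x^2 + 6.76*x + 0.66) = -1.64*x^5 - 3.4*x^4 + 1.39*x^3 + 4.3*x^2 - 0.63*x - 1.65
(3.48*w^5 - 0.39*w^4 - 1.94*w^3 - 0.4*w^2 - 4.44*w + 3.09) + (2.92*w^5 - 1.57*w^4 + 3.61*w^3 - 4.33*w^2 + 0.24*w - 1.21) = 6.4*w^5 - 1.96*w^4 + 1.67*w^3 - 4.73*w^2 - 4.2*w + 1.88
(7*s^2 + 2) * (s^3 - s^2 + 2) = 7*s^5 - 7*s^4 + 2*s^3 + 12*s^2 + 4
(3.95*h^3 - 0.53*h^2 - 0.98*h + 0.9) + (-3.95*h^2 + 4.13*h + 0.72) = 3.95*h^3 - 4.48*h^2 + 3.15*h + 1.62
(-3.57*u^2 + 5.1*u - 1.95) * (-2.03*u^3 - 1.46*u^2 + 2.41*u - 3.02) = 7.2471*u^5 - 5.1408*u^4 - 12.0912*u^3 + 25.9194*u^2 - 20.1015*u + 5.889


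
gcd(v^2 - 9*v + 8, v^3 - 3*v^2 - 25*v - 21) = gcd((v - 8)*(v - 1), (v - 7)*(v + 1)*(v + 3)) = 1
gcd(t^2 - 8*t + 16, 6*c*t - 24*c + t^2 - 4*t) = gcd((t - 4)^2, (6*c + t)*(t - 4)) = t - 4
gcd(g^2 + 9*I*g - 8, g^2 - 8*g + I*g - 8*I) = g + I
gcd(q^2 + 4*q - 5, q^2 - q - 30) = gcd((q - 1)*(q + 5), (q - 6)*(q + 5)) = q + 5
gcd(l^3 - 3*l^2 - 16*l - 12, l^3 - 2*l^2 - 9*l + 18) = 1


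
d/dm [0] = 0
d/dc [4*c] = 4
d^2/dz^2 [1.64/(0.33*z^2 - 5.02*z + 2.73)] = (-0.357192*z^2 + 5.433648*z + 1.64*(0.66*z - 5.02)*(1.32*z - 10.04) - 2.954952)/(0.33*z^2 - 5.02*z + 2.73)^3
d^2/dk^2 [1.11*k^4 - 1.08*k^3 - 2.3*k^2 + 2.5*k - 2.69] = 13.32*k^2 - 6.48*k - 4.6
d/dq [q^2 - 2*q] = 2*q - 2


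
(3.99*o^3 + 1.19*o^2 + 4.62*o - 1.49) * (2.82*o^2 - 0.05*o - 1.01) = 11.2518*o^5 + 3.1563*o^4 + 8.939*o^3 - 5.6347*o^2 - 4.5917*o + 1.5049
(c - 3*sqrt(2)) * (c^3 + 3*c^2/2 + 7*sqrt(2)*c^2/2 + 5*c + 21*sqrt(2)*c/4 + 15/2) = c^4 + sqrt(2)*c^3/2 + 3*c^3/2 - 16*c^2 + 3*sqrt(2)*c^2/4 - 24*c - 15*sqrt(2)*c - 45*sqrt(2)/2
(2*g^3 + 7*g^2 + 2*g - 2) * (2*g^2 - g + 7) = 4*g^5 + 12*g^4 + 11*g^3 + 43*g^2 + 16*g - 14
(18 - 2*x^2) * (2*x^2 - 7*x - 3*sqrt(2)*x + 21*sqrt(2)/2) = -4*x^4 + 6*sqrt(2)*x^3 + 14*x^3 - 21*sqrt(2)*x^2 + 36*x^2 - 126*x - 54*sqrt(2)*x + 189*sqrt(2)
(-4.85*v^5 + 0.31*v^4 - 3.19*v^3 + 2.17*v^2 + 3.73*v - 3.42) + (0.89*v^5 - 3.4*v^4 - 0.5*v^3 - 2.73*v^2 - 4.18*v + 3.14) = -3.96*v^5 - 3.09*v^4 - 3.69*v^3 - 0.56*v^2 - 0.45*v - 0.28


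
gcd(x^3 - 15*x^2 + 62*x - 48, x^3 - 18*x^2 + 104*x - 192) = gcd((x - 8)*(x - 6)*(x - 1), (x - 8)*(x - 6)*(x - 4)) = x^2 - 14*x + 48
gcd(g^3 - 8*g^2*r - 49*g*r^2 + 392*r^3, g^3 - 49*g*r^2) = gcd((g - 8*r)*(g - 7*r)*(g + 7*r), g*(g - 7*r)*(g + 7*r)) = -g^2 + 49*r^2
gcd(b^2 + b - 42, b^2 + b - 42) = b^2 + b - 42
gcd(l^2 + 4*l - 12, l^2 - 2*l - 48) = l + 6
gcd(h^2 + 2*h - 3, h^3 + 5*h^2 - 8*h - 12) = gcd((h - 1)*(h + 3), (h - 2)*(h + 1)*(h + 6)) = 1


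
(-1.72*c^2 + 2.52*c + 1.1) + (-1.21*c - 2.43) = -1.72*c^2 + 1.31*c - 1.33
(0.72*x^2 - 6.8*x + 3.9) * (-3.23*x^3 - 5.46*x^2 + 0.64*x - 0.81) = -2.3256*x^5 + 18.0328*x^4 + 24.9918*x^3 - 26.2292*x^2 + 8.004*x - 3.159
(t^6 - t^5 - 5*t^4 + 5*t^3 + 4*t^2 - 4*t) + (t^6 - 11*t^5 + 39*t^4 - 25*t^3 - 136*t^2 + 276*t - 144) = 2*t^6 - 12*t^5 + 34*t^4 - 20*t^3 - 132*t^2 + 272*t - 144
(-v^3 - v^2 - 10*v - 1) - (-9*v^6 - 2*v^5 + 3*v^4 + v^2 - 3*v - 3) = 9*v^6 + 2*v^5 - 3*v^4 - v^3 - 2*v^2 - 7*v + 2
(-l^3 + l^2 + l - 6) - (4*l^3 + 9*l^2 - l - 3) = -5*l^3 - 8*l^2 + 2*l - 3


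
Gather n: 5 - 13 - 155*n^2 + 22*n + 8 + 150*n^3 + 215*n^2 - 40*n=150*n^3 + 60*n^2 - 18*n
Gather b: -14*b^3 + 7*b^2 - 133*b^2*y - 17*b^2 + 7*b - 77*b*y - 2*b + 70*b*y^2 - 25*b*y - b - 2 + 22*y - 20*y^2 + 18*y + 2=-14*b^3 + b^2*(-133*y - 10) + b*(70*y^2 - 102*y + 4) - 20*y^2 + 40*y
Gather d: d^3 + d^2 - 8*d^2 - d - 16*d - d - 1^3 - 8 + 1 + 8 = d^3 - 7*d^2 - 18*d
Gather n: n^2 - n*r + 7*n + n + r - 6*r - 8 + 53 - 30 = n^2 + n*(8 - r) - 5*r + 15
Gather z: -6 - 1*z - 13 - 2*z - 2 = -3*z - 21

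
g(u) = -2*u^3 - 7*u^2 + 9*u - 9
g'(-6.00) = -123.00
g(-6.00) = 117.00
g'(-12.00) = -687.00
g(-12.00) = 2331.00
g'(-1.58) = 16.14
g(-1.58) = -32.81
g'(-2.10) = 11.94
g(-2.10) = -40.25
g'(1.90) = -39.26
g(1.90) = -30.89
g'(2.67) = -71.15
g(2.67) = -72.94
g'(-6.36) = -144.66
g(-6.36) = 165.13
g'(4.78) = -195.01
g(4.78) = -344.35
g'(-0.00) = 9.00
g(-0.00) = -9.00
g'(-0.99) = 16.98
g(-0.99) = -22.83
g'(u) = -6*u^2 - 14*u + 9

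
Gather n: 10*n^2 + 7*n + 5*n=10*n^2 + 12*n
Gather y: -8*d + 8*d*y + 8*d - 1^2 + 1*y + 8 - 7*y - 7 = y*(8*d - 6)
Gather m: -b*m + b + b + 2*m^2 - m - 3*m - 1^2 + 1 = 2*b + 2*m^2 + m*(-b - 4)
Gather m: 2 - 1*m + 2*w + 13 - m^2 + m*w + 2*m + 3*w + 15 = -m^2 + m*(w + 1) + 5*w + 30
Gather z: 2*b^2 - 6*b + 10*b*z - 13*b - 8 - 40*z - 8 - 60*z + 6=2*b^2 - 19*b + z*(10*b - 100) - 10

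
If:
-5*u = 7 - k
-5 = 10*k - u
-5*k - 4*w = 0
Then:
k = -32/49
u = -75/49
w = 40/49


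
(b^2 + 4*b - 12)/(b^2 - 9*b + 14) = (b + 6)/(b - 7)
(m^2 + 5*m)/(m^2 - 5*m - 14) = m*(m + 5)/(m^2 - 5*m - 14)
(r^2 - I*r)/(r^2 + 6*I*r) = (r - I)/(r + 6*I)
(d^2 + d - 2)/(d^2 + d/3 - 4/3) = 3*(d + 2)/(3*d + 4)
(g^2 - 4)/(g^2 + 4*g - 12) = (g + 2)/(g + 6)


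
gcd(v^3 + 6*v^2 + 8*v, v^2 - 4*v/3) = v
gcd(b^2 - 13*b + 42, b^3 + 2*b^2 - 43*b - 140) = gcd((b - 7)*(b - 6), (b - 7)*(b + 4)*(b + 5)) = b - 7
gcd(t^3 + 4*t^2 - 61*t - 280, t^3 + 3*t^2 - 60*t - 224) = t^2 - t - 56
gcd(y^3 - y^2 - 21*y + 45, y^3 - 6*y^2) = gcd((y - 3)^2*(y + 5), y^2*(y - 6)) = 1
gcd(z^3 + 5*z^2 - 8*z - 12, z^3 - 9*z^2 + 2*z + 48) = 1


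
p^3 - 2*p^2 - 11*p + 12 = (p - 4)*(p - 1)*(p + 3)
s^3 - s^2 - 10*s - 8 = (s - 4)*(s + 1)*(s + 2)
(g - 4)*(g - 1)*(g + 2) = g^3 - 3*g^2 - 6*g + 8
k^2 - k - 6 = (k - 3)*(k + 2)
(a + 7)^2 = a^2 + 14*a + 49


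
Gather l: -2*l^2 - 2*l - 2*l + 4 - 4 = -2*l^2 - 4*l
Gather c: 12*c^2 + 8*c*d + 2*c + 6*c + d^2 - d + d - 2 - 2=12*c^2 + c*(8*d + 8) + d^2 - 4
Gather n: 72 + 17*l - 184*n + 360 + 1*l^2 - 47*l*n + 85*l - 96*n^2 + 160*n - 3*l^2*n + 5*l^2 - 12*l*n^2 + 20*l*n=6*l^2 + 102*l + n^2*(-12*l - 96) + n*(-3*l^2 - 27*l - 24) + 432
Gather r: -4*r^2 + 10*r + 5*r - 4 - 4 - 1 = -4*r^2 + 15*r - 9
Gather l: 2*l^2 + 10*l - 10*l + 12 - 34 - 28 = 2*l^2 - 50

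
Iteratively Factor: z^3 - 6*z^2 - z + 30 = (z - 3)*(z^2 - 3*z - 10) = (z - 5)*(z - 3)*(z + 2)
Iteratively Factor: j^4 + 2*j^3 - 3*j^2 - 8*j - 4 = (j + 1)*(j^3 + j^2 - 4*j - 4) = (j + 1)^2*(j^2 - 4) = (j + 1)^2*(j + 2)*(j - 2)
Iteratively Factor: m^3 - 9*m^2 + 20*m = (m - 5)*(m^2 - 4*m) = m*(m - 5)*(m - 4)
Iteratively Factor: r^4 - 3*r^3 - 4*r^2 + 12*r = (r - 2)*(r^3 - r^2 - 6*r) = r*(r - 2)*(r^2 - r - 6) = r*(r - 2)*(r + 2)*(r - 3)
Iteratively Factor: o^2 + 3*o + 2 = (o + 1)*(o + 2)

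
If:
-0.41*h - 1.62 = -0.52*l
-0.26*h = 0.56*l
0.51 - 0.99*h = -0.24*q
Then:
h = -2.49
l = 1.15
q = -12.38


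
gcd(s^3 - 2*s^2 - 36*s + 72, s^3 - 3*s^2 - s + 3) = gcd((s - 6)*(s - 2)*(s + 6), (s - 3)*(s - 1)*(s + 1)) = 1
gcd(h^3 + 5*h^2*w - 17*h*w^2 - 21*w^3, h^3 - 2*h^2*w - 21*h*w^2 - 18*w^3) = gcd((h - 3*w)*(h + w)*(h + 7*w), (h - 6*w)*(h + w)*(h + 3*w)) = h + w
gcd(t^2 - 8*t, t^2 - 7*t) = t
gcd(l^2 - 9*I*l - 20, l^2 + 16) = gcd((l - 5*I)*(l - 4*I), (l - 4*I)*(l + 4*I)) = l - 4*I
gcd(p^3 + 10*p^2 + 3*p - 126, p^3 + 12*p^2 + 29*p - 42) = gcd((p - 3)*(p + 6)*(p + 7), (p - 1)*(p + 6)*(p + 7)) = p^2 + 13*p + 42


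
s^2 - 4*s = s*(s - 4)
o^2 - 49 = (o - 7)*(o + 7)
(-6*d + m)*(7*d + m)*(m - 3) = -42*d^2*m + 126*d^2 + d*m^2 - 3*d*m + m^3 - 3*m^2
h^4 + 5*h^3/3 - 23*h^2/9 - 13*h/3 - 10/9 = (h - 5/3)*(h + 1/3)*(h + 1)*(h + 2)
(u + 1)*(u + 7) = u^2 + 8*u + 7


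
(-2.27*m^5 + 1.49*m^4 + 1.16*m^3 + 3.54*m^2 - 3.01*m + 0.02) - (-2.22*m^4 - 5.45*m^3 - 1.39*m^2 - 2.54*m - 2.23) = -2.27*m^5 + 3.71*m^4 + 6.61*m^3 + 4.93*m^2 - 0.47*m + 2.25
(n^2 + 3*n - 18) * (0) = 0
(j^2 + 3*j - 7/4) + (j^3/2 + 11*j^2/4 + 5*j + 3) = j^3/2 + 15*j^2/4 + 8*j + 5/4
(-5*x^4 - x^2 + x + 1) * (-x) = 5*x^5 + x^3 - x^2 - x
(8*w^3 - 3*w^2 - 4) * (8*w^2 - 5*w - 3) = 64*w^5 - 64*w^4 - 9*w^3 - 23*w^2 + 20*w + 12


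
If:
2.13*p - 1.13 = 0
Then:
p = 0.53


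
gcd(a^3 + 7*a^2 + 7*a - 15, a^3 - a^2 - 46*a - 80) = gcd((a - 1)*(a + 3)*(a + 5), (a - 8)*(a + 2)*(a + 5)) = a + 5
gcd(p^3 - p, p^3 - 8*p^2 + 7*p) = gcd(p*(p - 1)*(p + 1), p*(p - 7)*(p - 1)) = p^2 - p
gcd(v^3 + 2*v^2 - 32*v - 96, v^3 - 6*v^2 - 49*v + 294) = v - 6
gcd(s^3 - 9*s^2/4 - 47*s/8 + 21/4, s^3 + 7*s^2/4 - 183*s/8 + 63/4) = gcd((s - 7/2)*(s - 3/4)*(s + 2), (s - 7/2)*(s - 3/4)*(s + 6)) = s^2 - 17*s/4 + 21/8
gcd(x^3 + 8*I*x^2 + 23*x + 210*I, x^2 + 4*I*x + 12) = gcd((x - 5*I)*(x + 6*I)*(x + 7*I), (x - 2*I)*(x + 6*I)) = x + 6*I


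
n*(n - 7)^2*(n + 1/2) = n^4 - 27*n^3/2 + 42*n^2 + 49*n/2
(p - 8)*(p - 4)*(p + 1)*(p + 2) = p^4 - 9*p^3 - 2*p^2 + 72*p + 64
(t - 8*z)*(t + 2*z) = t^2 - 6*t*z - 16*z^2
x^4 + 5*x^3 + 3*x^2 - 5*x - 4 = (x - 1)*(x + 1)^2*(x + 4)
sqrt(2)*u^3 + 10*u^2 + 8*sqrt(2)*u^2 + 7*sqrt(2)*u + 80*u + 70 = (u + 7)*(u + 5*sqrt(2))*(sqrt(2)*u + sqrt(2))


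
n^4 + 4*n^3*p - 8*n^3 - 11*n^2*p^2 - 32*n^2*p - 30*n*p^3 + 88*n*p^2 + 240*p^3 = (n - 8)*(n - 3*p)*(n + 2*p)*(n + 5*p)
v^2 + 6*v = v*(v + 6)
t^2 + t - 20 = (t - 4)*(t + 5)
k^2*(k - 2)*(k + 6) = k^4 + 4*k^3 - 12*k^2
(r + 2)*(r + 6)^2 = r^3 + 14*r^2 + 60*r + 72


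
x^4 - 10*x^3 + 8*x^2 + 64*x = x*(x - 8)*(x - 4)*(x + 2)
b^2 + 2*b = b*(b + 2)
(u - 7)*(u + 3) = u^2 - 4*u - 21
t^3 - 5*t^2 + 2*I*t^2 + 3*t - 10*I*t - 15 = (t - 5)*(t - I)*(t + 3*I)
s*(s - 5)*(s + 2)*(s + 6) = s^4 + 3*s^3 - 28*s^2 - 60*s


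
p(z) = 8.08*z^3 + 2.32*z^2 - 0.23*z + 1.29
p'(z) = 24.24*z^2 + 4.64*z - 0.23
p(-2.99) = -193.27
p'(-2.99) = 202.60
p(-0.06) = 1.31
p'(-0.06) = -0.42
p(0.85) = 7.73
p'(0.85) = 21.23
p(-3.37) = -280.83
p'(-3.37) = 259.42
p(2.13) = 89.41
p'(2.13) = 119.63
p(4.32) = 695.02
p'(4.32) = 472.19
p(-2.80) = -157.25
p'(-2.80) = 176.82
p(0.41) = 2.14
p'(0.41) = 5.75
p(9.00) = 6077.46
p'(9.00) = 2004.97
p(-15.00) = -26743.26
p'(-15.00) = 5384.17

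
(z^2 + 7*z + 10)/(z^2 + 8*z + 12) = (z + 5)/(z + 6)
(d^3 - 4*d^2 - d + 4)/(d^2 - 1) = d - 4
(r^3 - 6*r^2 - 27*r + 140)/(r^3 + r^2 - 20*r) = (r - 7)/r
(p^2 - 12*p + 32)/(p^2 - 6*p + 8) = (p - 8)/(p - 2)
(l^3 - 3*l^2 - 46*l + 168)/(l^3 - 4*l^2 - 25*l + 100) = (l^2 + l - 42)/(l^2 - 25)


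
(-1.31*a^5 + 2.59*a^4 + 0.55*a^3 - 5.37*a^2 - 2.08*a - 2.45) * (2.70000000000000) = -3.537*a^5 + 6.993*a^4 + 1.485*a^3 - 14.499*a^2 - 5.616*a - 6.615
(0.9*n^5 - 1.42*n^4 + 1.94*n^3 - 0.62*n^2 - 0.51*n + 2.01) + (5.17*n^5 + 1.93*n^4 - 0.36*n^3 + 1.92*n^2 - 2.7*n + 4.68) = 6.07*n^5 + 0.51*n^4 + 1.58*n^3 + 1.3*n^2 - 3.21*n + 6.69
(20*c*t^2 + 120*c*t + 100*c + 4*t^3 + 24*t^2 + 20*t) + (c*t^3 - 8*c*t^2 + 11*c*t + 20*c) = c*t^3 + 12*c*t^2 + 131*c*t + 120*c + 4*t^3 + 24*t^2 + 20*t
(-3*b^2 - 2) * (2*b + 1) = -6*b^3 - 3*b^2 - 4*b - 2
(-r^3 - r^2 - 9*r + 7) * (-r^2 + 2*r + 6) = r^5 - r^4 + r^3 - 31*r^2 - 40*r + 42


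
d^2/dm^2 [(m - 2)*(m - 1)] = 2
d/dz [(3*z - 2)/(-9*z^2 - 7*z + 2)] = (27*z^2 - 36*z - 8)/(81*z^4 + 126*z^3 + 13*z^2 - 28*z + 4)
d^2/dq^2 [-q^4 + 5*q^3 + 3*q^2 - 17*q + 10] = -12*q^2 + 30*q + 6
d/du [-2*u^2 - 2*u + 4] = -4*u - 2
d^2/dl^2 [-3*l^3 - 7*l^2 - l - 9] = -18*l - 14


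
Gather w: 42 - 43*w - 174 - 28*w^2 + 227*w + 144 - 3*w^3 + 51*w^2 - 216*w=-3*w^3 + 23*w^2 - 32*w + 12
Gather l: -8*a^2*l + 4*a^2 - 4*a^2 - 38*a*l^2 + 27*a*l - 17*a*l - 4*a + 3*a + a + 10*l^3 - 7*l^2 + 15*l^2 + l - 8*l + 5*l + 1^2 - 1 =10*l^3 + l^2*(8 - 38*a) + l*(-8*a^2 + 10*a - 2)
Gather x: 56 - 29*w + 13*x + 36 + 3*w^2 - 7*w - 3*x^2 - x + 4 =3*w^2 - 36*w - 3*x^2 + 12*x + 96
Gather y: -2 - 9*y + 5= 3 - 9*y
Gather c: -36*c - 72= -36*c - 72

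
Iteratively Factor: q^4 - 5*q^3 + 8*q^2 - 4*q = (q - 2)*(q^3 - 3*q^2 + 2*q) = (q - 2)^2*(q^2 - q) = q*(q - 2)^2*(q - 1)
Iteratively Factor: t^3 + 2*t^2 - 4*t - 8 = (t + 2)*(t^2 - 4) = (t - 2)*(t + 2)*(t + 2)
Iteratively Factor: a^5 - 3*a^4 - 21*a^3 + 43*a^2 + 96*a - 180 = (a - 2)*(a^4 - a^3 - 23*a^2 - 3*a + 90) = (a - 2)*(a + 3)*(a^3 - 4*a^2 - 11*a + 30) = (a - 2)*(a + 3)^2*(a^2 - 7*a + 10) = (a - 2)^2*(a + 3)^2*(a - 5)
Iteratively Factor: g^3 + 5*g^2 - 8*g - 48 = (g - 3)*(g^2 + 8*g + 16) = (g - 3)*(g + 4)*(g + 4)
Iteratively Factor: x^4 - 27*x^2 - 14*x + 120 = (x - 2)*(x^3 + 2*x^2 - 23*x - 60) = (x - 2)*(x + 3)*(x^2 - x - 20) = (x - 5)*(x - 2)*(x + 3)*(x + 4)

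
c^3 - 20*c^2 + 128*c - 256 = (c - 8)^2*(c - 4)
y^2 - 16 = (y - 4)*(y + 4)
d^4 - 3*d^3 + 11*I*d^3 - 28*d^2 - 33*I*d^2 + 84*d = d*(d - 3)*(d + 4*I)*(d + 7*I)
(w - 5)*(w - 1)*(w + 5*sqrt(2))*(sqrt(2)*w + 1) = sqrt(2)*w^4 - 6*sqrt(2)*w^3 + 11*w^3 - 66*w^2 + 10*sqrt(2)*w^2 - 30*sqrt(2)*w + 55*w + 25*sqrt(2)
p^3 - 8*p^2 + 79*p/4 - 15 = (p - 4)*(p - 5/2)*(p - 3/2)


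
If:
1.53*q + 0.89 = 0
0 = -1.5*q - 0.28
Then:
No Solution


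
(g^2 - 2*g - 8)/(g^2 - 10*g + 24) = (g + 2)/(g - 6)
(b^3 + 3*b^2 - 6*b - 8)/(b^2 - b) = (b^3 + 3*b^2 - 6*b - 8)/(b*(b - 1))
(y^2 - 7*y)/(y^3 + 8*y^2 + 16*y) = (y - 7)/(y^2 + 8*y + 16)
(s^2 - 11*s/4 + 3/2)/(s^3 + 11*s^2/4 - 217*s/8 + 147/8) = 2*(s - 2)/(2*s^2 + 7*s - 49)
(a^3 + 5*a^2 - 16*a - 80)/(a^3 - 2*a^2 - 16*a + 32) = (a + 5)/(a - 2)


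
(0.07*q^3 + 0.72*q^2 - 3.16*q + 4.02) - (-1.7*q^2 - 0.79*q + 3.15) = 0.07*q^3 + 2.42*q^2 - 2.37*q + 0.87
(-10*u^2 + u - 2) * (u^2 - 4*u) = -10*u^4 + 41*u^3 - 6*u^2 + 8*u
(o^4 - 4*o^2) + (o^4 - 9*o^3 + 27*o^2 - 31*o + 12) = 2*o^4 - 9*o^3 + 23*o^2 - 31*o + 12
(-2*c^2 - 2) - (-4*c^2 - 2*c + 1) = 2*c^2 + 2*c - 3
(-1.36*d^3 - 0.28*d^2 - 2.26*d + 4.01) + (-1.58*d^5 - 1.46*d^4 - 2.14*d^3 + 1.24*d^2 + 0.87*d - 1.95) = -1.58*d^5 - 1.46*d^4 - 3.5*d^3 + 0.96*d^2 - 1.39*d + 2.06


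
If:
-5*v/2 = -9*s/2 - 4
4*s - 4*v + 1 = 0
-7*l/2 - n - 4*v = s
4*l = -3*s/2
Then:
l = 81/128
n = 1337/256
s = -27/16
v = -23/16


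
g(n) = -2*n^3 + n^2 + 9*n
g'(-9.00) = -495.00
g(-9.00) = 1458.00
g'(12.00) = -831.00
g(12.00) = -3204.00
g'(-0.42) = 7.10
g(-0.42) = -3.46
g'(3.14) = -43.88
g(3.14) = -23.80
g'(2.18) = -15.15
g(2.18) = 3.65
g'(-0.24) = 8.17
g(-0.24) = -2.07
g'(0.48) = 8.58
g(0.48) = 4.33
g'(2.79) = -32.12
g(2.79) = -10.54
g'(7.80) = -340.44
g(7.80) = -818.06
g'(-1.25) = -2.88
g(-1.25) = -5.78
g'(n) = -6*n^2 + 2*n + 9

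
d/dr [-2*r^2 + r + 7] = 1 - 4*r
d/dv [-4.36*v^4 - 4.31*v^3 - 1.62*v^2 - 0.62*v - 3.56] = -17.44*v^3 - 12.93*v^2 - 3.24*v - 0.62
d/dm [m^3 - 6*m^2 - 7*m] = 3*m^2 - 12*m - 7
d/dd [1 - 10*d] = -10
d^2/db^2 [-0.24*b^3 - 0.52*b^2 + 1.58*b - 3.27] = -1.44*b - 1.04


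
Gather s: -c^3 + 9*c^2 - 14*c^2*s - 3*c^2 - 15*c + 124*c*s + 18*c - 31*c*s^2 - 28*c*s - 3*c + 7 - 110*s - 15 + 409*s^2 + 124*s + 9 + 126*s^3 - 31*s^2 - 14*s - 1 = -c^3 + 6*c^2 + 126*s^3 + s^2*(378 - 31*c) + s*(-14*c^2 + 96*c)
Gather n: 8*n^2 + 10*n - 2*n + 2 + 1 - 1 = 8*n^2 + 8*n + 2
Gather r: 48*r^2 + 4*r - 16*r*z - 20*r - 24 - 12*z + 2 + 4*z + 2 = 48*r^2 + r*(-16*z - 16) - 8*z - 20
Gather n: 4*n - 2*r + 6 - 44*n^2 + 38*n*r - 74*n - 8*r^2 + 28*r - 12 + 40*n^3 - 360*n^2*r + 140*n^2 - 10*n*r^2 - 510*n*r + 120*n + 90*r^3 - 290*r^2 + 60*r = 40*n^3 + n^2*(96 - 360*r) + n*(-10*r^2 - 472*r + 50) + 90*r^3 - 298*r^2 + 86*r - 6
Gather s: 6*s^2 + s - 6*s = 6*s^2 - 5*s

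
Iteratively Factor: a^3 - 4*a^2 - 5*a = (a - 5)*(a^2 + a) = a*(a - 5)*(a + 1)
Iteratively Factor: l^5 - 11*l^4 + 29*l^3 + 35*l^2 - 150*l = (l - 5)*(l^4 - 6*l^3 - l^2 + 30*l) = (l - 5)*(l + 2)*(l^3 - 8*l^2 + 15*l) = l*(l - 5)*(l + 2)*(l^2 - 8*l + 15) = l*(l - 5)^2*(l + 2)*(l - 3)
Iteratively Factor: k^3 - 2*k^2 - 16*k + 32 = (k - 2)*(k^2 - 16) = (k - 2)*(k + 4)*(k - 4)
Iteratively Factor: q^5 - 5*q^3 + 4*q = (q - 1)*(q^4 + q^3 - 4*q^2 - 4*q) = q*(q - 1)*(q^3 + q^2 - 4*q - 4) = q*(q - 2)*(q - 1)*(q^2 + 3*q + 2) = q*(q - 2)*(q - 1)*(q + 2)*(q + 1)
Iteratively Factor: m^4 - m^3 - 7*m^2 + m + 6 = (m + 1)*(m^3 - 2*m^2 - 5*m + 6) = (m - 3)*(m + 1)*(m^2 + m - 2) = (m - 3)*(m + 1)*(m + 2)*(m - 1)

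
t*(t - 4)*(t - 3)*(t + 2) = t^4 - 5*t^3 - 2*t^2 + 24*t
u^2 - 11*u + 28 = (u - 7)*(u - 4)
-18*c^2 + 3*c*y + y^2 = (-3*c + y)*(6*c + y)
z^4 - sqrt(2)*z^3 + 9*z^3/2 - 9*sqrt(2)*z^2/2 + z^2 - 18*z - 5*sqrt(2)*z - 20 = (z + 2)*(z + 5/2)*(z - 2*sqrt(2))*(z + sqrt(2))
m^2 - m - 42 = (m - 7)*(m + 6)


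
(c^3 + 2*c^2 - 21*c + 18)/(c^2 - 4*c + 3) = c + 6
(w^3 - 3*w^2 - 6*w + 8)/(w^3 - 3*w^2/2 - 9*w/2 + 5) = 2*(w - 4)/(2*w - 5)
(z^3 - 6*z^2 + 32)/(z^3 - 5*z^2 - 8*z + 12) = (z^2 - 8*z + 16)/(z^2 - 7*z + 6)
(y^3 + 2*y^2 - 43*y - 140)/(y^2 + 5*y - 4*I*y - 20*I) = (y^2 - 3*y - 28)/(y - 4*I)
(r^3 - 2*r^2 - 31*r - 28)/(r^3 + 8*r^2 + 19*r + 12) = (r - 7)/(r + 3)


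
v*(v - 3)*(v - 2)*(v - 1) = v^4 - 6*v^3 + 11*v^2 - 6*v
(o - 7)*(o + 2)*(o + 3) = o^3 - 2*o^2 - 29*o - 42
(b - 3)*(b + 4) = b^2 + b - 12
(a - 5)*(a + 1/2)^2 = a^3 - 4*a^2 - 19*a/4 - 5/4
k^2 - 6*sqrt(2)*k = k*(k - 6*sqrt(2))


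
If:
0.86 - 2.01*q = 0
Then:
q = 0.43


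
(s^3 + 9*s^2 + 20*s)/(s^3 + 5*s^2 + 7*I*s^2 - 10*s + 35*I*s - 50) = s*(s + 4)/(s^2 + 7*I*s - 10)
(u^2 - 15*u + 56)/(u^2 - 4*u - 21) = (u - 8)/(u + 3)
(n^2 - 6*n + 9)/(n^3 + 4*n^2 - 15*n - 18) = (n - 3)/(n^2 + 7*n + 6)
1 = 1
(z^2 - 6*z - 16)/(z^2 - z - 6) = (z - 8)/(z - 3)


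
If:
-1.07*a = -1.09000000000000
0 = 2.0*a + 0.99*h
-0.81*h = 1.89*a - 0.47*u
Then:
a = 1.02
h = -2.06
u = 0.55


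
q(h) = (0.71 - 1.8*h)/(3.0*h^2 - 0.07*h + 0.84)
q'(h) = (0.07 - 6.0*h)*(0.71 - 1.8*h)/(3.0*h^2 - 0.07*h + 0.84)^2 - 1.8/(3.0*h^2 - 0.07*h + 0.84)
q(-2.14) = 0.31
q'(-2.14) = 0.15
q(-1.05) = 0.62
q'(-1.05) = 0.50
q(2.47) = -0.20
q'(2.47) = 0.06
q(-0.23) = 1.11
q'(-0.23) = -0.19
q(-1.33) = 0.50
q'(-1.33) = 0.35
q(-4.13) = 0.16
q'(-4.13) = 0.04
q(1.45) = -0.27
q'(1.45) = 0.07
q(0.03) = 0.78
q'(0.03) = -2.24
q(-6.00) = 0.11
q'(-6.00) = 0.02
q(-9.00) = 0.07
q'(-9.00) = 0.01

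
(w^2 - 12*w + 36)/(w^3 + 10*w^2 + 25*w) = (w^2 - 12*w + 36)/(w*(w^2 + 10*w + 25))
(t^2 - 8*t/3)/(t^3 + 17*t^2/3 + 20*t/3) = (3*t - 8)/(3*t^2 + 17*t + 20)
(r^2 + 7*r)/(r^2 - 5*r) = (r + 7)/(r - 5)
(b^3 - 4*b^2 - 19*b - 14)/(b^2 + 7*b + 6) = (b^2 - 5*b - 14)/(b + 6)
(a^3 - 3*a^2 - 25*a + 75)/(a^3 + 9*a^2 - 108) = (a^2 - 25)/(a^2 + 12*a + 36)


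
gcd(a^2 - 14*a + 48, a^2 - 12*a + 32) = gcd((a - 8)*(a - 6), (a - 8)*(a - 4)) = a - 8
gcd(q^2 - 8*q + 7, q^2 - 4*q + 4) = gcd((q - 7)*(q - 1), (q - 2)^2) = 1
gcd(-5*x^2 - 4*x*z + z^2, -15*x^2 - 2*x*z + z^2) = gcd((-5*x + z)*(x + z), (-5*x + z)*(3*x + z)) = 5*x - z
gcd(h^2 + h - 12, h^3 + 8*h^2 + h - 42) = 1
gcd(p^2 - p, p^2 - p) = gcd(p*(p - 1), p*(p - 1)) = p^2 - p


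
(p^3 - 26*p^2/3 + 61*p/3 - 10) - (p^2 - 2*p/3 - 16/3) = p^3 - 29*p^2/3 + 21*p - 14/3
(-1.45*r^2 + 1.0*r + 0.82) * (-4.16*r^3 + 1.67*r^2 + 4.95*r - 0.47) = 6.032*r^5 - 6.5815*r^4 - 8.9187*r^3 + 7.0009*r^2 + 3.589*r - 0.3854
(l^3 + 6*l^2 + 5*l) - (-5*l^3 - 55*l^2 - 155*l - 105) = 6*l^3 + 61*l^2 + 160*l + 105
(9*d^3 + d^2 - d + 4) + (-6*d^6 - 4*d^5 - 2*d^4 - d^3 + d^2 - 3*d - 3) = -6*d^6 - 4*d^5 - 2*d^4 + 8*d^3 + 2*d^2 - 4*d + 1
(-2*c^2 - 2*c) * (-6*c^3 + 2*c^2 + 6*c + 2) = 12*c^5 + 8*c^4 - 16*c^3 - 16*c^2 - 4*c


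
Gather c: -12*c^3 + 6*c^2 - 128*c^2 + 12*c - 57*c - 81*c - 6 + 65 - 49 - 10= -12*c^3 - 122*c^2 - 126*c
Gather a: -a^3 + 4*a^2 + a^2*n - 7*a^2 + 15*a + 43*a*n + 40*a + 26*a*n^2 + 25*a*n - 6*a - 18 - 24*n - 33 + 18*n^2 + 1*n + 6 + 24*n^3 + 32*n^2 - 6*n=-a^3 + a^2*(n - 3) + a*(26*n^2 + 68*n + 49) + 24*n^3 + 50*n^2 - 29*n - 45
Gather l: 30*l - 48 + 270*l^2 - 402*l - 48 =270*l^2 - 372*l - 96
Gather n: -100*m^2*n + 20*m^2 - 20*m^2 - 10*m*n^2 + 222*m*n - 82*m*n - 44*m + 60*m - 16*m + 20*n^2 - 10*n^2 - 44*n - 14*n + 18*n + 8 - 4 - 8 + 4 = n^2*(10 - 10*m) + n*(-100*m^2 + 140*m - 40)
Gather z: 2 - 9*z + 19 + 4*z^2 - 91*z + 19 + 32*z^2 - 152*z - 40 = 36*z^2 - 252*z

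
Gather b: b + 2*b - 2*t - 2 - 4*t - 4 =3*b - 6*t - 6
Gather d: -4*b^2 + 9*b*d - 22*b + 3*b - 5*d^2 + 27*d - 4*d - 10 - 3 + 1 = -4*b^2 - 19*b - 5*d^2 + d*(9*b + 23) - 12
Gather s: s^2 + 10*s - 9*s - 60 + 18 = s^2 + s - 42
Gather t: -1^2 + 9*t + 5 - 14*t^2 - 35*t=-14*t^2 - 26*t + 4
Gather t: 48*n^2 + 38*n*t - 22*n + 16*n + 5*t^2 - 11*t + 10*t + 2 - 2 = 48*n^2 - 6*n + 5*t^2 + t*(38*n - 1)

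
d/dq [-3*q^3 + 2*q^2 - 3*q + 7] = -9*q^2 + 4*q - 3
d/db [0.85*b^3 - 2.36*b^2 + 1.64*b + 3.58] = 2.55*b^2 - 4.72*b + 1.64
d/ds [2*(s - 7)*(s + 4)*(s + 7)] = 6*s^2 + 16*s - 98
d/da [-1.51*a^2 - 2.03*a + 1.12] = -3.02*a - 2.03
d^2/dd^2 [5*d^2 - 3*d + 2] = 10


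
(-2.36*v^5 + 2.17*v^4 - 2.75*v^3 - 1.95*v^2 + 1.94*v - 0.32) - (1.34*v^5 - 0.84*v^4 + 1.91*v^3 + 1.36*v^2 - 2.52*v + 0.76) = -3.7*v^5 + 3.01*v^4 - 4.66*v^3 - 3.31*v^2 + 4.46*v - 1.08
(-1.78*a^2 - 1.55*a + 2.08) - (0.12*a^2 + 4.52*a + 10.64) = -1.9*a^2 - 6.07*a - 8.56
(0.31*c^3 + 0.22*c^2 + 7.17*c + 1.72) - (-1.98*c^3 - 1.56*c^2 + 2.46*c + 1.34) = 2.29*c^3 + 1.78*c^2 + 4.71*c + 0.38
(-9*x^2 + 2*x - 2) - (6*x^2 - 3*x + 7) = -15*x^2 + 5*x - 9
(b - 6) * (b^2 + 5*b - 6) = b^3 - b^2 - 36*b + 36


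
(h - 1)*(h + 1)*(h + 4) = h^3 + 4*h^2 - h - 4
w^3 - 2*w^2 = w^2*(w - 2)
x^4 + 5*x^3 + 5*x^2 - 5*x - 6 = (x - 1)*(x + 1)*(x + 2)*(x + 3)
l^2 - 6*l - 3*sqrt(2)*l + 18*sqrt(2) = (l - 6)*(l - 3*sqrt(2))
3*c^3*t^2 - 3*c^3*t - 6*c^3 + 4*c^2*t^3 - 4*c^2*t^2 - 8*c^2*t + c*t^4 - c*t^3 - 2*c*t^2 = (c + t)*(3*c + t)*(t - 2)*(c*t + c)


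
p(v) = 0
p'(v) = 0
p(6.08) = 0.00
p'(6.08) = 0.00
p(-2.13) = 0.00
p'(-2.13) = 0.00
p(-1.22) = 0.00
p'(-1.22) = 0.00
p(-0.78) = 0.00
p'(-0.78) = 0.00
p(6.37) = 0.00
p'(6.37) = 0.00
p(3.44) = 0.00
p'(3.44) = 0.00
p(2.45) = 0.00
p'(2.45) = 0.00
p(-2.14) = 0.00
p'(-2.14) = 0.00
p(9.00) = 0.00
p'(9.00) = 0.00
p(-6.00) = 0.00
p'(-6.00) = 0.00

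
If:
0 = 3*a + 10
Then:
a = -10/3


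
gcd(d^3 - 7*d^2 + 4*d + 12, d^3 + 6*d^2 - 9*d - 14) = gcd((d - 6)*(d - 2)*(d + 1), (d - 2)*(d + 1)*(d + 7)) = d^2 - d - 2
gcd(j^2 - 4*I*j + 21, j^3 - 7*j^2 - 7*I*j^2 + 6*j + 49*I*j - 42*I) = j - 7*I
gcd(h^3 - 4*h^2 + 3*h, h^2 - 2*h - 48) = 1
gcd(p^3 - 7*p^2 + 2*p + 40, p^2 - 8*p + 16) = p - 4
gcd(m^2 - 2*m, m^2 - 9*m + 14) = m - 2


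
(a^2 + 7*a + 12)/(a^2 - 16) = (a + 3)/(a - 4)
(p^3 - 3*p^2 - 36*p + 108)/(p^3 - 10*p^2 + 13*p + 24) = (p^2 - 36)/(p^2 - 7*p - 8)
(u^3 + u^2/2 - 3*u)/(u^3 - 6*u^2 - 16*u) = (u - 3/2)/(u - 8)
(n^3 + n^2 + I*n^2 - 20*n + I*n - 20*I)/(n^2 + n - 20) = n + I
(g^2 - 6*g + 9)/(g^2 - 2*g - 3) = (g - 3)/(g + 1)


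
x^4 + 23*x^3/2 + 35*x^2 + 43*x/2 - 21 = (x - 1/2)*(x + 2)*(x + 3)*(x + 7)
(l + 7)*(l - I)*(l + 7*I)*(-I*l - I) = -I*l^4 + 6*l^3 - 8*I*l^3 + 48*l^2 - 14*I*l^2 + 42*l - 56*I*l - 49*I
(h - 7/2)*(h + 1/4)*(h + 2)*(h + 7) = h^4 + 23*h^3/4 - 129*h^2/8 - 427*h/8 - 49/4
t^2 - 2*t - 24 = (t - 6)*(t + 4)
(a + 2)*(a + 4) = a^2 + 6*a + 8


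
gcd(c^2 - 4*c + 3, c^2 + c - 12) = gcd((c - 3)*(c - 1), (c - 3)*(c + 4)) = c - 3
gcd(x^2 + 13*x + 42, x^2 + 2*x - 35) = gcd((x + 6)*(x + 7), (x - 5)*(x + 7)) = x + 7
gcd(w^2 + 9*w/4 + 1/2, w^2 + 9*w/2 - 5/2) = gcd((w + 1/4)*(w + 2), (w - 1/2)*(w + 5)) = 1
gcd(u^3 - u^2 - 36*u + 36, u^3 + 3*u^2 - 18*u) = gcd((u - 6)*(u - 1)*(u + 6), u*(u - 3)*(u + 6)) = u + 6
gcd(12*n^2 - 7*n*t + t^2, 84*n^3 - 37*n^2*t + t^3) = 12*n^2 - 7*n*t + t^2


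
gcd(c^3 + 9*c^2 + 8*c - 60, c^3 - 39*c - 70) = c + 5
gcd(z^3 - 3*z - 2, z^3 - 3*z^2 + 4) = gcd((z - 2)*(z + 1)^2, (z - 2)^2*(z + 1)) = z^2 - z - 2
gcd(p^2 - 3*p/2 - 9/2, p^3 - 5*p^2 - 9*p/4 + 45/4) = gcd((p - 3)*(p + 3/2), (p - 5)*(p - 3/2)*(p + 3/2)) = p + 3/2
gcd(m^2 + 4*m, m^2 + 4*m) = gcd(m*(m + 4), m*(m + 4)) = m^2 + 4*m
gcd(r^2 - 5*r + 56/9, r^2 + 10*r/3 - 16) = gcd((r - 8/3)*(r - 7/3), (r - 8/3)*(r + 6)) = r - 8/3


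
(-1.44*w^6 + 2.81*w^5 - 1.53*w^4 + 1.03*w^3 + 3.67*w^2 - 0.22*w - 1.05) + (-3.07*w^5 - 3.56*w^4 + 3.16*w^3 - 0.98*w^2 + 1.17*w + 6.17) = -1.44*w^6 - 0.26*w^5 - 5.09*w^4 + 4.19*w^3 + 2.69*w^2 + 0.95*w + 5.12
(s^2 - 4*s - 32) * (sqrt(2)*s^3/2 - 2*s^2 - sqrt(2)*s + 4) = sqrt(2)*s^5/2 - 2*sqrt(2)*s^4 - 2*s^4 - 17*sqrt(2)*s^3 + 8*s^3 + 4*sqrt(2)*s^2 + 68*s^2 - 16*s + 32*sqrt(2)*s - 128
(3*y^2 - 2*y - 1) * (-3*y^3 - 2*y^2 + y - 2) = -9*y^5 + 10*y^3 - 6*y^2 + 3*y + 2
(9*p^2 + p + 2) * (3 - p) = -9*p^3 + 26*p^2 + p + 6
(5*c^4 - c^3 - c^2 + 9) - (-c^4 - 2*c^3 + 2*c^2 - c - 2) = 6*c^4 + c^3 - 3*c^2 + c + 11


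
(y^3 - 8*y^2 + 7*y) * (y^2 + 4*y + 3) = y^5 - 4*y^4 - 22*y^3 + 4*y^2 + 21*y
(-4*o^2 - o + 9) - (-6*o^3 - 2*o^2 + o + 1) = 6*o^3 - 2*o^2 - 2*o + 8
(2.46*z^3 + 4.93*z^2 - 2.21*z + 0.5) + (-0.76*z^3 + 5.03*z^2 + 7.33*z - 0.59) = 1.7*z^3 + 9.96*z^2 + 5.12*z - 0.09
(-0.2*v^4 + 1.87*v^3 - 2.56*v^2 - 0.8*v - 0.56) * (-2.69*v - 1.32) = 0.538*v^5 - 4.7663*v^4 + 4.418*v^3 + 5.5312*v^2 + 2.5624*v + 0.7392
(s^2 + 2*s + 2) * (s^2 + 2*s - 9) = s^4 + 4*s^3 - 3*s^2 - 14*s - 18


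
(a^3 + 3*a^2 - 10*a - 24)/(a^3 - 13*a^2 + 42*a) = (a^3 + 3*a^2 - 10*a - 24)/(a*(a^2 - 13*a + 42))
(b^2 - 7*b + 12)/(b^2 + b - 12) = (b - 4)/(b + 4)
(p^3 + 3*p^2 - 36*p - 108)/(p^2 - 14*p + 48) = (p^2 + 9*p + 18)/(p - 8)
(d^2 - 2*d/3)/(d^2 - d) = (d - 2/3)/(d - 1)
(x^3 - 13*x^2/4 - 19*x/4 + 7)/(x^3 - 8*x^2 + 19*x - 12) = (x + 7/4)/(x - 3)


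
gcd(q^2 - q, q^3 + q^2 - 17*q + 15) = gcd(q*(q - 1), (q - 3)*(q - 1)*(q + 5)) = q - 1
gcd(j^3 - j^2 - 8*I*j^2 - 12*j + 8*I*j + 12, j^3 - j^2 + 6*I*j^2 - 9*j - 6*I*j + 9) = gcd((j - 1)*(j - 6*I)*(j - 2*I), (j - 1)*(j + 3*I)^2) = j - 1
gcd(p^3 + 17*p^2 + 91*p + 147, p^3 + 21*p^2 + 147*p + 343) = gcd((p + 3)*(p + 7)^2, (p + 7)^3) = p^2 + 14*p + 49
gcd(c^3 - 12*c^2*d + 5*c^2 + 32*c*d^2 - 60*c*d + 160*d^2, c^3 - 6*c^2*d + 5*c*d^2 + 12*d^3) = c - 4*d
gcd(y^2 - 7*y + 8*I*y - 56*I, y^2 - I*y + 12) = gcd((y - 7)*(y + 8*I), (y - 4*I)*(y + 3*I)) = 1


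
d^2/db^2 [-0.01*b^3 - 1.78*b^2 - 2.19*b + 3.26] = -0.06*b - 3.56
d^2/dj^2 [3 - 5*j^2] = -10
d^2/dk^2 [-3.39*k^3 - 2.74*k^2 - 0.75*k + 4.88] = -20.34*k - 5.48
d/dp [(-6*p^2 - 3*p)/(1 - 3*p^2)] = 3*(-3*p^2 - 4*p - 1)/(9*p^4 - 6*p^2 + 1)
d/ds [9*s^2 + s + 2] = 18*s + 1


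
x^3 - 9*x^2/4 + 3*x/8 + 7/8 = (x - 7/4)*(x - 1)*(x + 1/2)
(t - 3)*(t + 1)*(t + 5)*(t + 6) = t^4 + 9*t^3 + 5*t^2 - 93*t - 90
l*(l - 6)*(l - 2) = l^3 - 8*l^2 + 12*l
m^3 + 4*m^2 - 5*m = m*(m - 1)*(m + 5)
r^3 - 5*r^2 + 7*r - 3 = (r - 3)*(r - 1)^2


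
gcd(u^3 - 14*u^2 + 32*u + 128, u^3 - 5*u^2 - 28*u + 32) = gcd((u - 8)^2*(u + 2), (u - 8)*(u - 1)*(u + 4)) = u - 8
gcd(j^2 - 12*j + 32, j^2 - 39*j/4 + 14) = j - 8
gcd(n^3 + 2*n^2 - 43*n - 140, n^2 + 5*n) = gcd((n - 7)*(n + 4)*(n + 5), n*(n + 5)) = n + 5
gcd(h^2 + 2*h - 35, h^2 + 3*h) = 1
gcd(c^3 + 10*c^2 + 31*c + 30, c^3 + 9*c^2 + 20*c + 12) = c + 2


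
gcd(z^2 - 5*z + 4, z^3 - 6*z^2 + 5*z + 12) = z - 4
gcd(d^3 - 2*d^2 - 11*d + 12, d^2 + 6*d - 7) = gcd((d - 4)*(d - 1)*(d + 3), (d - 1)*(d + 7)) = d - 1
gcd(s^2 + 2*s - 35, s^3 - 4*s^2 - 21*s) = 1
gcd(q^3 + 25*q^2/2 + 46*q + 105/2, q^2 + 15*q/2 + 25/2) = q + 5/2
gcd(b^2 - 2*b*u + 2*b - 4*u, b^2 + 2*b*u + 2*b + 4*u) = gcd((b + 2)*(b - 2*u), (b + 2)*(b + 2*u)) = b + 2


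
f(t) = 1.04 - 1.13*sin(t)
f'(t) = -1.13*cos(t)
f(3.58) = 1.52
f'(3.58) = 1.02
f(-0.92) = 1.94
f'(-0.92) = -0.68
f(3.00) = 0.88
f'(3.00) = 1.12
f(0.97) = 0.11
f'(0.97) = -0.64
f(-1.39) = 2.15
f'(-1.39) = -0.20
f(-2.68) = 1.54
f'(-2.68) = 1.01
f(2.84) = 0.70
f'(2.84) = 1.08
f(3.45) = 1.38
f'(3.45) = 1.08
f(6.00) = 1.36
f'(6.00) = -1.08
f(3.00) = 0.88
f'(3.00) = 1.12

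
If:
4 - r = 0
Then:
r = 4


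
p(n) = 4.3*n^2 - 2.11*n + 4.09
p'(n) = 8.6*n - 2.11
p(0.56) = 4.26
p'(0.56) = 2.71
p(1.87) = 15.18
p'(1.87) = 13.97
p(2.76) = 31.02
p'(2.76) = 21.63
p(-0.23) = 4.80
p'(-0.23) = -4.09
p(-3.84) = 75.60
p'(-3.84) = -35.13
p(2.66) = 28.90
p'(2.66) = 20.77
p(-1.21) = 12.94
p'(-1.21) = -12.52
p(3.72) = 55.75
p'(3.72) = 29.88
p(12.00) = 597.97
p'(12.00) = 101.09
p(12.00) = 597.97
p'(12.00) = 101.09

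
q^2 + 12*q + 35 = (q + 5)*(q + 7)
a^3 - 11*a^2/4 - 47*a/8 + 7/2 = (a - 4)*(a - 1/2)*(a + 7/4)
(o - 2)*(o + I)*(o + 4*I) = o^3 - 2*o^2 + 5*I*o^2 - 4*o - 10*I*o + 8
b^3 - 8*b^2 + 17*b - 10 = (b - 5)*(b - 2)*(b - 1)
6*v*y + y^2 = y*(6*v + y)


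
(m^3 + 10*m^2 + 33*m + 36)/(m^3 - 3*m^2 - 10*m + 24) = (m^2 + 7*m + 12)/(m^2 - 6*m + 8)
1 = 1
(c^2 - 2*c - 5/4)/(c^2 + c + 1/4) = (2*c - 5)/(2*c + 1)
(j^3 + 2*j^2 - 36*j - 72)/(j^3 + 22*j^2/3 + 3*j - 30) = 3*(j^2 - 4*j - 12)/(3*j^2 + 4*j - 15)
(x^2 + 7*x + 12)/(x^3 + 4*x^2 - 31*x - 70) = (x^2 + 7*x + 12)/(x^3 + 4*x^2 - 31*x - 70)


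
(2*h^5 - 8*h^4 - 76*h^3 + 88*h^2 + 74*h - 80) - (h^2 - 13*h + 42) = 2*h^5 - 8*h^4 - 76*h^3 + 87*h^2 + 87*h - 122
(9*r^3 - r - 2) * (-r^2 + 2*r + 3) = -9*r^5 + 18*r^4 + 28*r^3 - 7*r - 6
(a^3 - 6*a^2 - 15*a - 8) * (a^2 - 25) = a^5 - 6*a^4 - 40*a^3 + 142*a^2 + 375*a + 200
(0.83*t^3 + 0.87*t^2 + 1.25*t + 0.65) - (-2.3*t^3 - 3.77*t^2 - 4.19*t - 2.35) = 3.13*t^3 + 4.64*t^2 + 5.44*t + 3.0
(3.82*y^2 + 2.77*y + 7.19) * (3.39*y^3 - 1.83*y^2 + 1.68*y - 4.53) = 12.9498*y^5 + 2.3997*y^4 + 25.7226*y^3 - 25.8087*y^2 - 0.468900000000001*y - 32.5707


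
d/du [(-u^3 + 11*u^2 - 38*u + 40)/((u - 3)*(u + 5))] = (-u^4 - 4*u^3 + 105*u^2 - 410*u + 490)/(u^4 + 4*u^3 - 26*u^2 - 60*u + 225)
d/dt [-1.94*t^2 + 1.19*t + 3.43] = 1.19 - 3.88*t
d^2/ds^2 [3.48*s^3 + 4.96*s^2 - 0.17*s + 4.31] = 20.88*s + 9.92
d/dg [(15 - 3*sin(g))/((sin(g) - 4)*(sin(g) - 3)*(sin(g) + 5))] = 3*(2*sin(g)^3 - 17*sin(g)^2 + 20*sin(g) + 55)*cos(g)/((sin(g) - 4)^2*(sin(g) - 3)^2*(sin(g) + 5)^2)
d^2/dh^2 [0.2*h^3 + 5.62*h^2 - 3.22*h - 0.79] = 1.2*h + 11.24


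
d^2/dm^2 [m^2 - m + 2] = 2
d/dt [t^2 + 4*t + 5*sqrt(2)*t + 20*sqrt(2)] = 2*t + 4 + 5*sqrt(2)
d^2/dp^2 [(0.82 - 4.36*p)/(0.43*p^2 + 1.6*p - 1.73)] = (-(0.86*p + 1.6)*(1.72*p + 3.2)*(4.36*p - 0.82) + (11.2488*p + 13.2468)*(0.43*p^2 + 1.6*p - 1.73))/(0.43*p^2 + 1.6*p - 1.73)^3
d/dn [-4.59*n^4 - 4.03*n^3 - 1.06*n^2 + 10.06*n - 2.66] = -18.36*n^3 - 12.09*n^2 - 2.12*n + 10.06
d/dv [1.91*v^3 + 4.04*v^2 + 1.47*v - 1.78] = 5.73*v^2 + 8.08*v + 1.47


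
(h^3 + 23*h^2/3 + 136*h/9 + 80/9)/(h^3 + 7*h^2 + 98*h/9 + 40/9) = (3*h + 4)/(3*h + 2)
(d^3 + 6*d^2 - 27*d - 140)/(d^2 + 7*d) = d - 1 - 20/d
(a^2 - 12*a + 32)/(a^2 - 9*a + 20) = (a - 8)/(a - 5)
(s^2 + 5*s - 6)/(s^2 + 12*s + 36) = (s - 1)/(s + 6)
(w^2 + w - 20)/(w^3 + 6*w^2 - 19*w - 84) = (w + 5)/(w^2 + 10*w + 21)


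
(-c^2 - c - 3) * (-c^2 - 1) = c^4 + c^3 + 4*c^2 + c + 3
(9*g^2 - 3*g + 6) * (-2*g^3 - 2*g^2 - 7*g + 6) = -18*g^5 - 12*g^4 - 69*g^3 + 63*g^2 - 60*g + 36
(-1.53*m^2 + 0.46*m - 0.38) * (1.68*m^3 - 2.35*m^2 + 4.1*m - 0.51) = -2.5704*m^5 + 4.3683*m^4 - 7.9924*m^3 + 3.5593*m^2 - 1.7926*m + 0.1938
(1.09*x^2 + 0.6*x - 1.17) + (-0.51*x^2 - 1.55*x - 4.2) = 0.58*x^2 - 0.95*x - 5.37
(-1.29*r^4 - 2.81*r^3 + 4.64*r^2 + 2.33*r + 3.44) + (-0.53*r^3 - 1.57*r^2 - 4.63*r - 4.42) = -1.29*r^4 - 3.34*r^3 + 3.07*r^2 - 2.3*r - 0.98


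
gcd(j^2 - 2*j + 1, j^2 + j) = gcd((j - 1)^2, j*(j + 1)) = 1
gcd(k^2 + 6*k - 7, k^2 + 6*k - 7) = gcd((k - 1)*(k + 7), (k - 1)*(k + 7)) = k^2 + 6*k - 7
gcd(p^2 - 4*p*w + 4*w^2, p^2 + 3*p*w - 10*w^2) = p - 2*w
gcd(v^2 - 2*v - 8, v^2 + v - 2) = v + 2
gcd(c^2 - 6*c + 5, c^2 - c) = c - 1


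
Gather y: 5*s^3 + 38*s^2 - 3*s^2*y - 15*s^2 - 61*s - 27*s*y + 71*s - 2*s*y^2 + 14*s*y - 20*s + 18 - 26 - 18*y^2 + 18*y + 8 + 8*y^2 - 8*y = 5*s^3 + 23*s^2 - 10*s + y^2*(-2*s - 10) + y*(-3*s^2 - 13*s + 10)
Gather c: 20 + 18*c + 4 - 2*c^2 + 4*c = -2*c^2 + 22*c + 24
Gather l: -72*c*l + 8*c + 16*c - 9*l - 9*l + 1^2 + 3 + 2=24*c + l*(-72*c - 18) + 6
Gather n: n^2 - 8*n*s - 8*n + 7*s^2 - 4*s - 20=n^2 + n*(-8*s - 8) + 7*s^2 - 4*s - 20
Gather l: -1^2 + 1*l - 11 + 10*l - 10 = 11*l - 22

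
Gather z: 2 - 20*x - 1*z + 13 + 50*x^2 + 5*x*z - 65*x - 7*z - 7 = 50*x^2 - 85*x + z*(5*x - 8) + 8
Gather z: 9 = 9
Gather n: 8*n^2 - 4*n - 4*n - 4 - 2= 8*n^2 - 8*n - 6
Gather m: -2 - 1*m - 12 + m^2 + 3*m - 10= m^2 + 2*m - 24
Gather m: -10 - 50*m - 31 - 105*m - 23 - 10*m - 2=-165*m - 66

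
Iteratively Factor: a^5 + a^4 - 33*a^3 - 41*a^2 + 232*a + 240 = (a + 1)*(a^4 - 33*a^2 - 8*a + 240) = (a - 5)*(a + 1)*(a^3 + 5*a^2 - 8*a - 48) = (a - 5)*(a - 3)*(a + 1)*(a^2 + 8*a + 16) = (a - 5)*(a - 3)*(a + 1)*(a + 4)*(a + 4)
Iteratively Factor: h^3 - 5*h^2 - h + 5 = (h - 1)*(h^2 - 4*h - 5) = (h - 5)*(h - 1)*(h + 1)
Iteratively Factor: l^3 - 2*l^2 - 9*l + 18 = (l - 2)*(l^2 - 9) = (l - 3)*(l - 2)*(l + 3)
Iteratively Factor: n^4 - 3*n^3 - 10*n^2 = (n)*(n^3 - 3*n^2 - 10*n) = n*(n - 5)*(n^2 + 2*n) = n*(n - 5)*(n + 2)*(n)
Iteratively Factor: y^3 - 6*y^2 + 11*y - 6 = (y - 2)*(y^2 - 4*y + 3) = (y - 2)*(y - 1)*(y - 3)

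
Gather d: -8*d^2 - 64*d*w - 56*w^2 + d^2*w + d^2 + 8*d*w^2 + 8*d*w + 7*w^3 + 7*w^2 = d^2*(w - 7) + d*(8*w^2 - 56*w) + 7*w^3 - 49*w^2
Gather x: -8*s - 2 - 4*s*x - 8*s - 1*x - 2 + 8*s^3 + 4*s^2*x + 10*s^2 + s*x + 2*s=8*s^3 + 10*s^2 - 14*s + x*(4*s^2 - 3*s - 1) - 4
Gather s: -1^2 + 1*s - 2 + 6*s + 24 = 7*s + 21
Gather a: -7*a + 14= 14 - 7*a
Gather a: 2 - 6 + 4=0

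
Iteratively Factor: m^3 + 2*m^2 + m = (m)*(m^2 + 2*m + 1) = m*(m + 1)*(m + 1)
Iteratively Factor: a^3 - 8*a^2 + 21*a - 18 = (a - 3)*(a^2 - 5*a + 6) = (a - 3)*(a - 2)*(a - 3)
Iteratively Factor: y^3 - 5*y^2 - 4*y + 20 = (y + 2)*(y^2 - 7*y + 10) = (y - 2)*(y + 2)*(y - 5)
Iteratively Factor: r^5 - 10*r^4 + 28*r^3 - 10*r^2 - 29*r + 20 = (r - 1)*(r^4 - 9*r^3 + 19*r^2 + 9*r - 20) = (r - 1)*(r + 1)*(r^3 - 10*r^2 + 29*r - 20) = (r - 4)*(r - 1)*(r + 1)*(r^2 - 6*r + 5) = (r - 5)*(r - 4)*(r - 1)*(r + 1)*(r - 1)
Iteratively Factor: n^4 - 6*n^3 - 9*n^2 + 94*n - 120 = (n - 2)*(n^3 - 4*n^2 - 17*n + 60) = (n - 2)*(n + 4)*(n^2 - 8*n + 15) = (n - 3)*(n - 2)*(n + 4)*(n - 5)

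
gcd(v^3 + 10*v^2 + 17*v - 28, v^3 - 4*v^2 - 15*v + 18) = v - 1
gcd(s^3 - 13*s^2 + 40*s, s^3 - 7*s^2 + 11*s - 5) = s - 5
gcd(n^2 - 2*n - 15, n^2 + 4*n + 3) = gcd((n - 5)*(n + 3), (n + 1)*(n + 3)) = n + 3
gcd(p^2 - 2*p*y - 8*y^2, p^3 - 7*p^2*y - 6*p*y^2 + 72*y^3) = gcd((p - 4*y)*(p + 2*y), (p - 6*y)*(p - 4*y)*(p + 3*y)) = -p + 4*y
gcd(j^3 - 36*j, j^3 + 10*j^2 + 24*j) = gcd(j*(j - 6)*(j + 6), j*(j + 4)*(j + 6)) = j^2 + 6*j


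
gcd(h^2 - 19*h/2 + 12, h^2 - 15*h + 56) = h - 8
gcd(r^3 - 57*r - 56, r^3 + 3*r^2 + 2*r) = r + 1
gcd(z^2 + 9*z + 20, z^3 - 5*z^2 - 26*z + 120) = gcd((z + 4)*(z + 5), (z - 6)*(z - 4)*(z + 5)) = z + 5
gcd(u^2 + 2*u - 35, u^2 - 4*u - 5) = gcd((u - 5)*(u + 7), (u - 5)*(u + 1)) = u - 5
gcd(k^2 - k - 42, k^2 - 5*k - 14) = k - 7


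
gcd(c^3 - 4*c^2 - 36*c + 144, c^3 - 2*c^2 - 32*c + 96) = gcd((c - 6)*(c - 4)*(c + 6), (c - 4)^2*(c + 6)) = c^2 + 2*c - 24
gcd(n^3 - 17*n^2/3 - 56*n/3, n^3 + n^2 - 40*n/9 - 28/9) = n + 7/3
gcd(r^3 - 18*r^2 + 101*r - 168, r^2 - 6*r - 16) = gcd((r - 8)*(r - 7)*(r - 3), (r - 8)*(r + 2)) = r - 8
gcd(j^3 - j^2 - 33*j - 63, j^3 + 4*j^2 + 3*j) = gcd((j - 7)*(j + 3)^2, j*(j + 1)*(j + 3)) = j + 3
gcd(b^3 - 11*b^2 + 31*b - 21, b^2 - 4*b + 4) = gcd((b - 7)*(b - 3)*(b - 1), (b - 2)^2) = 1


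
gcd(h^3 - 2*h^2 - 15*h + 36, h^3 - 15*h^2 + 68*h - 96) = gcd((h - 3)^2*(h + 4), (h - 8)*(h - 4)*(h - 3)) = h - 3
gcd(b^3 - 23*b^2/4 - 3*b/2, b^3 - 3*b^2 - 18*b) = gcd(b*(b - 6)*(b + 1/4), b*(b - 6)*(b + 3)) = b^2 - 6*b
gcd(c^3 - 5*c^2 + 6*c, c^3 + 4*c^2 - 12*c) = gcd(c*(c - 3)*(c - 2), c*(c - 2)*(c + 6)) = c^2 - 2*c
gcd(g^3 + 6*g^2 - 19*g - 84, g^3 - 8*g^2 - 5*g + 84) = g^2 - g - 12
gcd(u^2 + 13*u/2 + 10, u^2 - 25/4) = u + 5/2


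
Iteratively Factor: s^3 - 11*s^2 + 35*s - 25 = (s - 5)*(s^2 - 6*s + 5) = (s - 5)*(s - 1)*(s - 5)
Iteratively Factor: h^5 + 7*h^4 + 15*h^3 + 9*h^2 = (h)*(h^4 + 7*h^3 + 15*h^2 + 9*h) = h^2*(h^3 + 7*h^2 + 15*h + 9) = h^2*(h + 3)*(h^2 + 4*h + 3) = h^2*(h + 3)^2*(h + 1)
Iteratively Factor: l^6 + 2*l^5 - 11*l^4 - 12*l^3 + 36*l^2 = (l + 3)*(l^5 - l^4 - 8*l^3 + 12*l^2) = l*(l + 3)*(l^4 - l^3 - 8*l^2 + 12*l) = l^2*(l + 3)*(l^3 - l^2 - 8*l + 12) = l^2*(l - 2)*(l + 3)*(l^2 + l - 6) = l^2*(l - 2)*(l + 3)^2*(l - 2)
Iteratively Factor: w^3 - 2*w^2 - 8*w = (w - 4)*(w^2 + 2*w) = w*(w - 4)*(w + 2)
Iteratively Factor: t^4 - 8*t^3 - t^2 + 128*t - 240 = (t + 4)*(t^3 - 12*t^2 + 47*t - 60) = (t - 3)*(t + 4)*(t^2 - 9*t + 20) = (t - 5)*(t - 3)*(t + 4)*(t - 4)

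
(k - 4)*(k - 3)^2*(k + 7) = k^4 - 3*k^3 - 37*k^2 + 195*k - 252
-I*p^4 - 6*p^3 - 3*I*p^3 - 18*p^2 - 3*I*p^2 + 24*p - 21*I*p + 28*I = (p + 4)*(p - 7*I)*(p + I)*(-I*p + I)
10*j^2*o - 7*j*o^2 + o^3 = o*(-5*j + o)*(-2*j + o)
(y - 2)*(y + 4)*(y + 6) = y^3 + 8*y^2 + 4*y - 48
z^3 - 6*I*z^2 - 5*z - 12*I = (z - 4*I)*(z - 3*I)*(z + I)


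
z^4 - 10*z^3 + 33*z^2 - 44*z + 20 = (z - 5)*(z - 2)^2*(z - 1)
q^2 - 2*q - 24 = (q - 6)*(q + 4)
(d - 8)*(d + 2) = d^2 - 6*d - 16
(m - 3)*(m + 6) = m^2 + 3*m - 18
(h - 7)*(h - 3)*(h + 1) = h^3 - 9*h^2 + 11*h + 21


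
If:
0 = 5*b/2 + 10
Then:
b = -4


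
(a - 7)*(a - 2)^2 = a^3 - 11*a^2 + 32*a - 28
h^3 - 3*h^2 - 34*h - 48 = (h - 8)*(h + 2)*(h + 3)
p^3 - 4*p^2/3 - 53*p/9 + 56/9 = (p - 8/3)*(p - 1)*(p + 7/3)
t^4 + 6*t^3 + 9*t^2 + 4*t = t*(t + 1)^2*(t + 4)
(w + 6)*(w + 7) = w^2 + 13*w + 42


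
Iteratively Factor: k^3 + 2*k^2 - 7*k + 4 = (k - 1)*(k^2 + 3*k - 4) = (k - 1)*(k + 4)*(k - 1)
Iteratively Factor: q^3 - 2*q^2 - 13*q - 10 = (q + 1)*(q^2 - 3*q - 10) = (q + 1)*(q + 2)*(q - 5)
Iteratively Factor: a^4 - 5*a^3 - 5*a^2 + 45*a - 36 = (a - 4)*(a^3 - a^2 - 9*a + 9) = (a - 4)*(a - 3)*(a^2 + 2*a - 3) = (a - 4)*(a - 3)*(a - 1)*(a + 3)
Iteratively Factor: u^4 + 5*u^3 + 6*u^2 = (u)*(u^3 + 5*u^2 + 6*u) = u*(u + 3)*(u^2 + 2*u) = u*(u + 2)*(u + 3)*(u)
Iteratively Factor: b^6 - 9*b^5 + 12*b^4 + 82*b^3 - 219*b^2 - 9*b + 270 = (b - 3)*(b^5 - 6*b^4 - 6*b^3 + 64*b^2 - 27*b - 90) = (b - 3)*(b - 2)*(b^4 - 4*b^3 - 14*b^2 + 36*b + 45) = (b - 3)^2*(b - 2)*(b^3 - b^2 - 17*b - 15) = (b - 3)^2*(b - 2)*(b + 3)*(b^2 - 4*b - 5) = (b - 3)^2*(b - 2)*(b + 1)*(b + 3)*(b - 5)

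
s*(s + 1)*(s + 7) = s^3 + 8*s^2 + 7*s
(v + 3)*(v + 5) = v^2 + 8*v + 15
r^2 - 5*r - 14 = (r - 7)*(r + 2)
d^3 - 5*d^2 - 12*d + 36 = (d - 6)*(d - 2)*(d + 3)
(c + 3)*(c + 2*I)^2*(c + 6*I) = c^4 + 3*c^3 + 10*I*c^3 - 28*c^2 + 30*I*c^2 - 84*c - 24*I*c - 72*I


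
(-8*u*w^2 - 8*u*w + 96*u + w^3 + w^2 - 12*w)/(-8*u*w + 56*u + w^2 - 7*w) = (w^2 + w - 12)/(w - 7)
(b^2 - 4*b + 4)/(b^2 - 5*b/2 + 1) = 2*(b - 2)/(2*b - 1)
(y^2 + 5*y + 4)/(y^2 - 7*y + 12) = (y^2 + 5*y + 4)/(y^2 - 7*y + 12)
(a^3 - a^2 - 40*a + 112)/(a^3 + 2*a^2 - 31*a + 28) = (a - 4)/(a - 1)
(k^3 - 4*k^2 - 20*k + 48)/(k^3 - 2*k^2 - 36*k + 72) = (k + 4)/(k + 6)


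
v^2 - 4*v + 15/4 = (v - 5/2)*(v - 3/2)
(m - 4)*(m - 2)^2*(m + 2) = m^4 - 6*m^3 + 4*m^2 + 24*m - 32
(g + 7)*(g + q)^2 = g^3 + 2*g^2*q + 7*g^2 + g*q^2 + 14*g*q + 7*q^2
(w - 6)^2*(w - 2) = w^3 - 14*w^2 + 60*w - 72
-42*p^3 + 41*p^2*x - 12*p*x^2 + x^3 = (-7*p + x)*(-3*p + x)*(-2*p + x)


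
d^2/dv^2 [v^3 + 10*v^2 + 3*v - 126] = 6*v + 20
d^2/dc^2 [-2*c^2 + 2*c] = -4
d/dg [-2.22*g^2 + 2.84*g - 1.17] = 2.84 - 4.44*g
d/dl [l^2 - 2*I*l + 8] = 2*l - 2*I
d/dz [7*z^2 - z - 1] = 14*z - 1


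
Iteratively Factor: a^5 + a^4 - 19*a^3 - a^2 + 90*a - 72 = (a + 4)*(a^4 - 3*a^3 - 7*a^2 + 27*a - 18) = (a - 3)*(a + 4)*(a^3 - 7*a + 6) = (a - 3)*(a - 2)*(a + 4)*(a^2 + 2*a - 3) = (a - 3)*(a - 2)*(a - 1)*(a + 4)*(a + 3)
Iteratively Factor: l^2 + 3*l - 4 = (l + 4)*(l - 1)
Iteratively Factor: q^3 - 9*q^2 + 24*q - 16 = (q - 4)*(q^2 - 5*q + 4) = (q - 4)^2*(q - 1)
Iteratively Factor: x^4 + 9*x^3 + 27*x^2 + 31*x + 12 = (x + 1)*(x^3 + 8*x^2 + 19*x + 12) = (x + 1)*(x + 4)*(x^2 + 4*x + 3) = (x + 1)*(x + 3)*(x + 4)*(x + 1)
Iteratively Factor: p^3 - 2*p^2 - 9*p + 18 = (p - 3)*(p^2 + p - 6) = (p - 3)*(p - 2)*(p + 3)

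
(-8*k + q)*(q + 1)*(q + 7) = -8*k*q^2 - 64*k*q - 56*k + q^3 + 8*q^2 + 7*q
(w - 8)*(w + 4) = w^2 - 4*w - 32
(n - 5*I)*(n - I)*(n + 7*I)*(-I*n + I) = -I*n^4 + n^3 + I*n^3 - n^2 - 37*I*n^2 - 35*n + 37*I*n + 35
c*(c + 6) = c^2 + 6*c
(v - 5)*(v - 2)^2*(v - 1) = v^4 - 10*v^3 + 33*v^2 - 44*v + 20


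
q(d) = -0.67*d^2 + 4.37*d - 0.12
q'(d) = 4.37 - 1.34*d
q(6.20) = 1.22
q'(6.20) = -3.94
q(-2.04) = -11.82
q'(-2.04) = 7.10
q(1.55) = 5.04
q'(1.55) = 2.29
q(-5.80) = -48.00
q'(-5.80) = 12.14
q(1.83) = 5.63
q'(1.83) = 1.92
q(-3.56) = -24.17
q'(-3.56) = 9.14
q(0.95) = 3.43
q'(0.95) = 3.10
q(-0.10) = -0.56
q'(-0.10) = 4.50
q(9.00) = -15.06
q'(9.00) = -7.69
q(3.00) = 6.96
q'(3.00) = 0.35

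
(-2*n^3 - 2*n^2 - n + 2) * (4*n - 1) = -8*n^4 - 6*n^3 - 2*n^2 + 9*n - 2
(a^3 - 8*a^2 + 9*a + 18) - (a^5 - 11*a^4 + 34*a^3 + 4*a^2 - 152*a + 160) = -a^5 + 11*a^4 - 33*a^3 - 12*a^2 + 161*a - 142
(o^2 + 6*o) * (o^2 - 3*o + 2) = o^4 + 3*o^3 - 16*o^2 + 12*o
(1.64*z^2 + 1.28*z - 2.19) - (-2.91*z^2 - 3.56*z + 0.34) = 4.55*z^2 + 4.84*z - 2.53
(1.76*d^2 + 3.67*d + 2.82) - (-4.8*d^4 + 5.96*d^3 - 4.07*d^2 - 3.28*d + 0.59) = 4.8*d^4 - 5.96*d^3 + 5.83*d^2 + 6.95*d + 2.23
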